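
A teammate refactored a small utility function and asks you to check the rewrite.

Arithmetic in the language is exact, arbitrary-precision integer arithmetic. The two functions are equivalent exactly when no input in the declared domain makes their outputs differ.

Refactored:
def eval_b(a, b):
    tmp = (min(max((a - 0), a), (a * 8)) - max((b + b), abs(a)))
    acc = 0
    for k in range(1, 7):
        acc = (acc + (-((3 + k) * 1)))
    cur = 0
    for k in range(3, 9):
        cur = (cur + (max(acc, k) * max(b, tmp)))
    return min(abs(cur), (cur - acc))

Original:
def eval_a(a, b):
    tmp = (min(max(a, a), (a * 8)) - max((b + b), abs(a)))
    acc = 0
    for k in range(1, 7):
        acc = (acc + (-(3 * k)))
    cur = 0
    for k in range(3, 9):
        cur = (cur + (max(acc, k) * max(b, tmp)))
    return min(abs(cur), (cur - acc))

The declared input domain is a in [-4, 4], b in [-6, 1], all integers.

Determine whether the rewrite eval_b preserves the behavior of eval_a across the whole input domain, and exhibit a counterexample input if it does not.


Take a=-4, b=-6.
eval_a: tmp := -36 | acc := 0 | iter k=1: | acc := -3 | iter k=2: | acc := -9 | iter k=3: | acc := -18 | iter k=4: | acc := -30 | iter k=5: | acc := -45 | iter k=6: | acc := -63 | cur := 0 | iter k=3: | cur := -18 | iter k=4: | cur := -42 | iter k=5: | cur := -72 | iter k=6: | cur := -108 | iter k=7: | cur := -150 | iter k=8: | cur := -198 | result -135
eval_b: tmp := -36 | acc := 0 | iter k=1: | acc := -4 | iter k=2: | acc := -9 | iter k=3: | acc := -15 | iter k=4: | acc := -22 | iter k=5: | acc := -30 | iter k=6: | acc := -39 | cur := 0 | iter k=3: | cur := -18 | iter k=4: | cur := -42 | iter k=5: | cur := -72 | iter k=6: | cur := -108 | iter k=7: | cur := -150 | iter k=8: | cur := -198 | result -159
-135 against -159: the behavior changed.
verdict: not equivalent; witness: a=-4, b=-6


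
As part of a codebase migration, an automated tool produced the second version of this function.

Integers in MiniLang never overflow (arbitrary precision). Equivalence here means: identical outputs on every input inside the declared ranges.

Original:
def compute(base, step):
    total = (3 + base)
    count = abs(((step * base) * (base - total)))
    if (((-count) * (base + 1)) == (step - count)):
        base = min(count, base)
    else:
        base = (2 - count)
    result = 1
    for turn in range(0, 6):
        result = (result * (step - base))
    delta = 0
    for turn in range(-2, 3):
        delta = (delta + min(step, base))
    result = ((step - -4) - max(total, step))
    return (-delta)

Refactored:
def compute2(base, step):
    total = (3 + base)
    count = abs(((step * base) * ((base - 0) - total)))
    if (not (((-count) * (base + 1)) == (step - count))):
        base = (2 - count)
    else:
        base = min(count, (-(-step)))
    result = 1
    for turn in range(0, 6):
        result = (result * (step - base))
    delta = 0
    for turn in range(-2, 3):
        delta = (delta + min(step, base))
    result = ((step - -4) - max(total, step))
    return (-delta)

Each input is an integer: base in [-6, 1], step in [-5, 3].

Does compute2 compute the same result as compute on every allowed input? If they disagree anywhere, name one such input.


There is a counterexample at base=-6, step=0: 30 on one side, 0 on the other.
compute: total := -3 | count := 0 | (((-count) * (base + 1)) == (step - count)): true | base := -6 | result := 1 | iter turn=0: | result := 6 | iter turn=1: | result := 36 | iter turn=2: | result := 216 | iter turn=3: | result := 1296 | iter turn=4: | result := 7776 | iter turn=5: | result := 46656 | delta := 0 | iter turn=-2: | delta := -6 | iter turn=-1: | delta := -12 | iter turn=0: | delta := -18 | iter turn=1: | delta := -24 | iter turn=2: | delta := -30 | result := 4 | result 30
compute2: total := -3 | count := 0 | (not (((-count) * (base + 1)) == (step - count))): false | base := 0 | result := 1 | iter turn=0: | result := 0 | iter turn=1: | result := 0 | iter turn=2: | result := 0 | iter turn=3: | result := 0 | iter turn=4: | result := 0 | iter turn=5: | result := 0 | delta := 0 | iter turn=-2: | delta := 0 | iter turn=-1: | delta := 0 | iter turn=0: | delta := 0 | iter turn=1: | delta := 0 | iter turn=2: | delta := 0 | result := 4 | result 0
verdict: not equivalent; witness: base=-6, step=0


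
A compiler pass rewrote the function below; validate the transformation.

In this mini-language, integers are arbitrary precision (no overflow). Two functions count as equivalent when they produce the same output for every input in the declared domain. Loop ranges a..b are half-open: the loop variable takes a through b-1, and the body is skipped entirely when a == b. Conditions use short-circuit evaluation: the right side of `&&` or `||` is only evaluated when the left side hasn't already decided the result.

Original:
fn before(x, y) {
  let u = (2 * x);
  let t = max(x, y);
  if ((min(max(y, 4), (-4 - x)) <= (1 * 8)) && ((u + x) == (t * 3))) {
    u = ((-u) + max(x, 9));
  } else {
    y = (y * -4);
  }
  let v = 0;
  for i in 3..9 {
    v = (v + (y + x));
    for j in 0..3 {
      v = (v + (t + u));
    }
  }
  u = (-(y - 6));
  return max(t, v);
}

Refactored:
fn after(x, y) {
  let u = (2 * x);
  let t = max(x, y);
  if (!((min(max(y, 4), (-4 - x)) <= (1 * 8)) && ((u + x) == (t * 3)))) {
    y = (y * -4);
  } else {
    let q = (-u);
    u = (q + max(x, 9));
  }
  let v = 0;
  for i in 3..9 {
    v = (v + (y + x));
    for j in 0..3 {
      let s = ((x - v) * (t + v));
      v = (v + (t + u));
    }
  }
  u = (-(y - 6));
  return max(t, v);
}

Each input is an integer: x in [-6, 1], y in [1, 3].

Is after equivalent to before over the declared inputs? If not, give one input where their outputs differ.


The two are interchangeable: boolean connective usage differs, statement counts differ, arithmetic usage differs, local variable names differ, and every declared input agrees.
One worked example (x=1, y=2) — before: u becomes 2; next t becomes 2; next ((min(max(y, 4), (-4 - x)) <= (1 * 8)) && ((u + x) == (t * 3))) evaluates to false; next y becomes -8; next v becomes 0; next at i=3:; next v becomes -7; next at j=0:; next v becomes -3; next at j=1:; next v becomes 1; next at j=2:; next v becomes 5; next at i=4:; next v becomes -2; next at j=0:; next v becomes 2; next at j=1:; next v becomes 6; next at j=2:; next v becomes 10; next at i=5:; next v becomes 3; next at j=0:; next v becomes 7; next at j=1:; next v becomes 11; next at j=2:; next v becomes 15; next at i=6:; next v becomes 8; next at j=0:; next v becomes 12; next at j=1:; next v becomes 16; next at j=2:; next v becomes 20; next at i=7:; next v becomes 13; next at j=0:; next v becomes 17; next at j=1:; next v becomes 21; next at j=2:; next v becomes 25; next at i=8:; next v becomes 18; next at j=0:; next v becomes 22; next at j=1:; next v becomes 26; next at j=2:; next v becomes 30; next u becomes 14; next final value 30; after: u becomes 2; next t becomes 2; next (!((min(max(y, 4), (-4 - x)) <= (1 * 8)) && ((u + x) == (t * 3)))) evaluates to true; next y becomes -8; next v becomes 0; next at i=3:; next v becomes -7; next at j=0:; next s becomes -40; next v becomes -3; next at j=1:; next s becomes -4; next v becomes 1; next at j=2:; next s becomes 0; next v becomes 5; next at i=4:; next v becomes -2; next at j=0:; next s becomes 0; next v becomes 2; next at j=1:; next s becomes -4; next v becomes 6; next at j=2:; next s becomes -40; next v becomes 10; next at i=5:; next v becomes 3; next at j=0:; next s becomes -10; next v becomes 7; next at j=1:; next s becomes -54; next v becomes 11; next at j=2:; next s becomes -130; next v becomes 15; next at i=6:; next v becomes 8; next at j=0:; next s becomes -70; next v becomes 12; next at j=1:; next s becomes -154; next v becomes 16; next at j=2:; next s becomes -270; next v becomes 20; next at i=7:; next v becomes 13; next at j=0:; next s becomes -180; next v becomes 17; next at j=1:; next s becomes -304; next v becomes 21; next at j=2:; next s becomes -460; next v becomes 25; next at i=8:; next v becomes 18; next at j=0:; next s becomes -340; next v becomes 22; next at j=1:; next s becomes -504; next v becomes 26; next at j=2:; next s becomes -700; next v becomes 30; next u becomes 14; next final value 30; agreement on 30.
Checked all 24 inputs in the declared domain: the outputs agree on every one.
verdict: equivalent


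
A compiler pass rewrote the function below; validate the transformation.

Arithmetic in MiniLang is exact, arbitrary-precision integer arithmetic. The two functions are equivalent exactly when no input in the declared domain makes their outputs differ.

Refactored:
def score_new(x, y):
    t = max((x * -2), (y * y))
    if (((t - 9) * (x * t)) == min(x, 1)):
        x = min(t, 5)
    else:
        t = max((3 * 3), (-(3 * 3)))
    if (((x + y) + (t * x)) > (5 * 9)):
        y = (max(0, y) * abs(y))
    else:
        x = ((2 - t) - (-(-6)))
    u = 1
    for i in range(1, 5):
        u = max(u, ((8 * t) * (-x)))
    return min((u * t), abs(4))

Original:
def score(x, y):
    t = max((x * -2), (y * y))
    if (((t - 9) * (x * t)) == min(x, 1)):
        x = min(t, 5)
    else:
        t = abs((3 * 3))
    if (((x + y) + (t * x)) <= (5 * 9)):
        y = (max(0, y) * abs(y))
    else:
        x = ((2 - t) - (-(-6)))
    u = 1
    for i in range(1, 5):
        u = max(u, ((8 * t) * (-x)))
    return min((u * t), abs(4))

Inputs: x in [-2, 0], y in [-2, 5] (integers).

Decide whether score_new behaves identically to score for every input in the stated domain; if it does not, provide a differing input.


At x=0, y=-1: score gives 1, score_new gives 4.
verdict: not equivalent; witness: x=0, y=-1


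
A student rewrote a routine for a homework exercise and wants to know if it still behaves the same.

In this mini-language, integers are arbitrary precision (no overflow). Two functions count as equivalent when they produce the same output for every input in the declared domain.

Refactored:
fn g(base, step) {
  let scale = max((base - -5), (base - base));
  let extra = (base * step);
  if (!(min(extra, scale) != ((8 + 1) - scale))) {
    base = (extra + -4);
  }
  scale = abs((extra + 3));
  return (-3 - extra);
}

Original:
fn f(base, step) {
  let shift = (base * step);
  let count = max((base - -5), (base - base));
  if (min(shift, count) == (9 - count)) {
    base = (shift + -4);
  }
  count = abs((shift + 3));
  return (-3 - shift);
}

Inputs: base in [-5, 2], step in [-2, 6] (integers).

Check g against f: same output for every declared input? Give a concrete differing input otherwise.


This is a faithful refactor — arithmetic usage differs; comparison usage differs; constant usage differs; local variable names differ; boolean connective usage differs, but the computed results match everywhere.
Spot check at base=2, step=-1 — f: shift=-2, then count=7, then (min(shift, count) == (9 - count)) is false, then count=1, then returns -1. g: scale=7, then extra=-2, then (!(min(extra, scale) != ((8 + 1) - scale))) is false, then scale=1, then returns -1. Both give -1.
Across all 72 domain points the two functions coincide.
verdict: equivalent


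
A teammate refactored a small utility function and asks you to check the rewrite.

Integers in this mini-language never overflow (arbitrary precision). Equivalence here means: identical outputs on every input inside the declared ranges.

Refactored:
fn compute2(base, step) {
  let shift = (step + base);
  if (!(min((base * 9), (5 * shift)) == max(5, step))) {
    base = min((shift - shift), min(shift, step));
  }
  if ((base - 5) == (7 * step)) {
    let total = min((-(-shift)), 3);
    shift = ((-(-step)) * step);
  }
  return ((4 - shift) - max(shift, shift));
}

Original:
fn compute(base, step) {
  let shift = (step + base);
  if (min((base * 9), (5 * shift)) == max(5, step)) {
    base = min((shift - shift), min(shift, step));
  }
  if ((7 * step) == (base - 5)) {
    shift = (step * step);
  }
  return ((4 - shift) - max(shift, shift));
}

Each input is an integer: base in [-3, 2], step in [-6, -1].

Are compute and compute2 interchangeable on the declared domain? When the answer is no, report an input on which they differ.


Evaluate both at base=-2, step=-1.
compute: shift = -3; (min((base * 9), (5 * shift)) == max(5, step)) -> false; ((7 * step) == (base - 5)) -> true; shift = 1; return 2
compute2: shift = -3; (!(min((base * 9), (5 * shift)) == max(5, step))) -> true; base = -3; ((base - 5) == (7 * step)) -> false; return 10
2 and 10 differ, so these are not the same function on this domain.
verdict: not equivalent; witness: base=-2, step=-1


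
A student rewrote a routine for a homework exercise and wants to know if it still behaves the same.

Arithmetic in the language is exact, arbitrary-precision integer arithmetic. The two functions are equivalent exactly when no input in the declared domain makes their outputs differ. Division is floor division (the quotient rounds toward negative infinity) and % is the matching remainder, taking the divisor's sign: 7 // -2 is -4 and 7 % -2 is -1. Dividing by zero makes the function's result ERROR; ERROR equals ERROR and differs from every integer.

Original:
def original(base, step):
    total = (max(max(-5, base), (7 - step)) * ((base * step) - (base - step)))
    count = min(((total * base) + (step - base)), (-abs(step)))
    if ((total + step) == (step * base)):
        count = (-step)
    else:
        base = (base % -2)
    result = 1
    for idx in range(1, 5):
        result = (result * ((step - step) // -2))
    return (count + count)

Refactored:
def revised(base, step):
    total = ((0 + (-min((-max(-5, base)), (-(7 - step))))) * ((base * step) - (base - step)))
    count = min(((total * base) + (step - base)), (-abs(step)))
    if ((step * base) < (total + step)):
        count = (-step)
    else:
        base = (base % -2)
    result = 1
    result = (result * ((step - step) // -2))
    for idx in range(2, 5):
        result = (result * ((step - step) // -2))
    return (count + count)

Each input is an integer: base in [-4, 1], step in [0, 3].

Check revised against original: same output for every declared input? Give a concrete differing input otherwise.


Take base=-4, step=0.
original: total=28, then count=-108, then ((total + step) == (step * base)) is false, then base=0, then result=1, then (idx=1), then result=0, then (idx=2), then result=0, then (idx=3), then result=0, then (idx=4), then result=0, then returns -216
revised: total=28, then count=-108, then ((step * base) < (total + step)) is true, then count=0, then result=1, then result=0, then (idx=2), then result=0, then (idx=3), then result=0, then (idx=4), then result=0, then returns 0
-216 vs 0 — the two versions disagree here.
verdict: not equivalent; witness: base=-4, step=0


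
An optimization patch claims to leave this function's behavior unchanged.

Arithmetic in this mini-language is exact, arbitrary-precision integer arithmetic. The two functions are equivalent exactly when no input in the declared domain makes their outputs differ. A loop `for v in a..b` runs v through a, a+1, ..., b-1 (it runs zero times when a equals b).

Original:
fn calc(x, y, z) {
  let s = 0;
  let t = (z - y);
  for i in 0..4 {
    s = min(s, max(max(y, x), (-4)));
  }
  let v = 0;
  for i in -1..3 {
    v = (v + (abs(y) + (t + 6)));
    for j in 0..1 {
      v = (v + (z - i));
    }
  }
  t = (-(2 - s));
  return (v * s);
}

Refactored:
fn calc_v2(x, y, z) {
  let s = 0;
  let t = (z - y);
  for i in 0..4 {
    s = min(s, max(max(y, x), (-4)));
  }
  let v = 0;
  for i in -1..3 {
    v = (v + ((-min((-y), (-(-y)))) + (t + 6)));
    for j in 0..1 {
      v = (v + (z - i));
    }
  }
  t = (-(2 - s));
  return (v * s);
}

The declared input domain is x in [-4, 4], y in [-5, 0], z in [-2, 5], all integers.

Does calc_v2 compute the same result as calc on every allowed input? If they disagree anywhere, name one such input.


Reading the diff, among the changes: min/max/abs usage differs.
Spot check at x=-3, y=0, z=4 — calc: s = 0; t = 4; [i=0]; s = 0; [i=1]; s = 0; [i=2]; s = 0; [i=3]; s = 0; v = 0; [i=-1]; v = 10; [j=0]; v = 15; [i=0]; v = 25; [j=0]; v = 29; [i=1]; v = 39; [j=0]; v = 42; [i=2]; v = 52; [j=0]; v = 54; t = -2; return 0. calc_v2: s = 0; t = 4; [i=0]; s = 0; [i=1]; s = 0; [i=2]; s = 0; [i=3]; s = 0; v = 0; [i=-1]; v = 10; [j=0]; v = 15; [i=0]; v = 25; [j=0]; v = 29; [i=1]; v = 39; [j=0]; v = 42; [i=2]; v = 52; [j=0]; v = 54; t = -2; return 0. Both give 0.
An exhaustive pass over the 432 declared inputs shows identical outputs.
verdict: equivalent


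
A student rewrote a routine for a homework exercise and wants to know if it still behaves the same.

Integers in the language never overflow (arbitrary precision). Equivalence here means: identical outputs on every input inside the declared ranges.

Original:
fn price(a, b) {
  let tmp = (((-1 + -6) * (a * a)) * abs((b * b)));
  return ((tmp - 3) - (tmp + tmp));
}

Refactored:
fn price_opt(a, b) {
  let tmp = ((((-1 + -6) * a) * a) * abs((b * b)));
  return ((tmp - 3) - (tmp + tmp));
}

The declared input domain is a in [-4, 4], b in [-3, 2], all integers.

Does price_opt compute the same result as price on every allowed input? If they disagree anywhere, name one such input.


Although same computation, different form, 54/54 inputs agree.
verdict: equivalent


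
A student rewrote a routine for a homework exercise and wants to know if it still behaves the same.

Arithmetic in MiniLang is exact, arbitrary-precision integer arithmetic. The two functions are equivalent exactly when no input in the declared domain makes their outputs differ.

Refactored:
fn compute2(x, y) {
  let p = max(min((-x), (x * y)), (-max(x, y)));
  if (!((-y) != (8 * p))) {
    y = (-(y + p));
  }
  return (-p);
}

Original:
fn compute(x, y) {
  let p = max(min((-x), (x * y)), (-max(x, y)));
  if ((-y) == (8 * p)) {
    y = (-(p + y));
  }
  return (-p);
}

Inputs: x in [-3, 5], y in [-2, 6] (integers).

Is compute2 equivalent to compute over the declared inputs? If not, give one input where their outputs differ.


The two versions differ — the changes include boolean connective usage differs; also comparison usage differs.
Spot check at x=1, y=2 — compute: p := -1 | ((-y) == (8 * p)): false | result 1. compute2: p := -1 | (!((-y) != (8 * p))): false | result 1. Both give 1.
Every one of the 81 inputs gives matching results.
verdict: equivalent


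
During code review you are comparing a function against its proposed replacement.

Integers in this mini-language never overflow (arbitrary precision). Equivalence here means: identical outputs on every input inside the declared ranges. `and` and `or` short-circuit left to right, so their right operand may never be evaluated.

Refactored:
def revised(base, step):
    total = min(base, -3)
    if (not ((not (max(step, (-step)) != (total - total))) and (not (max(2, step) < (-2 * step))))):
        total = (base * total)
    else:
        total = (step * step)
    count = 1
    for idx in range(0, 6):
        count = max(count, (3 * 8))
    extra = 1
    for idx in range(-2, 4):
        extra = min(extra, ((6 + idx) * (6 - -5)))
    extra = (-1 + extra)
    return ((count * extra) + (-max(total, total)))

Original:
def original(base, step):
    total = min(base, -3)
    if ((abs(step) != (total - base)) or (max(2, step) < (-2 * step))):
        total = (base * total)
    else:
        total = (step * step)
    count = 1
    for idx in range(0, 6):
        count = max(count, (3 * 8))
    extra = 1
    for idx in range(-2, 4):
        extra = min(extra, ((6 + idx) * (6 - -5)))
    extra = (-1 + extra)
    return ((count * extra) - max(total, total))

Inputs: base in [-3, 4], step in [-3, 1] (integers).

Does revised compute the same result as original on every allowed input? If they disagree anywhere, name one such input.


Evaluate both at base=-2, step=0.
original: total=-3, then ((abs(step) != (total - base)) or (max(2, step) < (-2 * step))) is true, then total=6, then count=1, then (idx=0), then count=24, then (idx=1), then count=24, then (idx=2), then count=24, then (idx=3), then count=24, then (idx=4), then count=24, then (idx=5), then count=24, then extra=1, then (idx=-2), then extra=1, then (idx=-1), then extra=1, then (idx=0), then extra=1, then (idx=1), then extra=1, then (idx=2), then extra=1, then (idx=3), then extra=1, then extra=0, then returns -6
revised: total=-3, then (not ((not (max(step, (-step)) != (total - total))) and (not (max(2, step) < (-2 * step))))) is false, then total=0, then count=1, then (idx=0), then count=24, then (idx=1), then count=24, then (idx=2), then count=24, then (idx=3), then count=24, then (idx=4), then count=24, then (idx=5), then count=24, then extra=1, then (idx=-2), then extra=1, then (idx=-1), then extra=1, then (idx=0), then extra=1, then (idx=1), then extra=1, then (idx=2), then extra=1, then (idx=3), then extra=1, then extra=0, then returns 0
-6 against 0: the behavior changed.
verdict: not equivalent; witness: base=-2, step=0


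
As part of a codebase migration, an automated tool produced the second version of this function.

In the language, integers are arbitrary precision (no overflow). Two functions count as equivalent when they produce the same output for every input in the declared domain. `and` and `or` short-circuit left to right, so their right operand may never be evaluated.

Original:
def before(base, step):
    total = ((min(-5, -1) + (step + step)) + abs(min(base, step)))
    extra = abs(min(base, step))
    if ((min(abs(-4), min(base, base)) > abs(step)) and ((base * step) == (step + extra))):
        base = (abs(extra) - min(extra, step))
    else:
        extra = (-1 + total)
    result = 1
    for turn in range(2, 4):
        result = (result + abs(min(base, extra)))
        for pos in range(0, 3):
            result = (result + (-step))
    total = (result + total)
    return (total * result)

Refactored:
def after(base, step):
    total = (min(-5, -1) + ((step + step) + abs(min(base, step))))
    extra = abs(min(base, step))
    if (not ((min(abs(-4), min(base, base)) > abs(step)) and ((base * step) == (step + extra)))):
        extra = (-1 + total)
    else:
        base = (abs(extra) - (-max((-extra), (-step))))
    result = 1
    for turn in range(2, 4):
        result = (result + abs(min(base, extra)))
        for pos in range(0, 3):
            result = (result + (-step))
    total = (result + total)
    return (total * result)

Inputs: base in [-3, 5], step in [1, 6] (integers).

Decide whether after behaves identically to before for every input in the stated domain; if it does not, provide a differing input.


Behavior is preserved: although boolean connective usage differs; and min/max/abs usage differs, the outputs never diverge.
As a probe, take base=1, step=5: before runs total=6, then extra=1, then ((min(abs(-4), min(base, base)) > abs(step)) and ((base * step) == (step + extra))) is false, then extra=5, then result=1, then (turn=2), then result=2, then (pos=0), then result=-3, then (pos=1), then result=-8, then (pos=2), then result=-13, then (turn=3), then result=-12, then (pos=0), then result=-17, then (pos=1), then result=-22, then (pos=2), then result=-27, then total=-21, then returns 567; after runs total=6, then extra=1, then (not ((min(abs(-4), min(base, base)) > abs(step)) and ((base * step) == (step + extra)))) is true, then extra=5, then result=1, then (turn=2), then result=2, then (pos=0), then result=-3, then (pos=1), then result=-8, then (pos=2), then result=-13, then (turn=3), then result=-12, then (pos=0), then result=-17, then (pos=1), then result=-22, then (pos=2), then result=-27, then total=-21, then returns 567; both end at 567.
Checked all 54 inputs in the declared domain: the outputs agree on every one.
verdict: equivalent


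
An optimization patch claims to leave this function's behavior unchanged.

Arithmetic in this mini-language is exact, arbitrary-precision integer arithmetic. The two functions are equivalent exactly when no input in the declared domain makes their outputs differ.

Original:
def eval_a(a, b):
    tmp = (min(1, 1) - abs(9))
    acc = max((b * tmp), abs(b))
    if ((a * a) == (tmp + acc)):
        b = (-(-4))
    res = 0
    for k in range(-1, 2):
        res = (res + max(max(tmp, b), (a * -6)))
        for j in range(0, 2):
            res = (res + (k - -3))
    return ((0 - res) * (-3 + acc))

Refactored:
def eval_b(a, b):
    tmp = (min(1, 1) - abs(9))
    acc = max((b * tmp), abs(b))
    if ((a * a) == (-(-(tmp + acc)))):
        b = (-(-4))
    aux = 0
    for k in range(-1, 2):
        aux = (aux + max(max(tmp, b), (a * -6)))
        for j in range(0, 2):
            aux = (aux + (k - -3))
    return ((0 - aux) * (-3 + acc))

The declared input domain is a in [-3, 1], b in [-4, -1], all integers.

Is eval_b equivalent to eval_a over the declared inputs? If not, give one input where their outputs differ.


This is a faithful refactor — local variable names differ, but the computed results match everywhere.
One worked example (a=-1, b=-2) — eval_a: tmp becomes -8; next acc becomes 16; next ((a * a) == (tmp + acc)) evaluates to false; next res becomes 0; next at k=-1:; next res becomes 6; next at j=0:; next res becomes 8; next at j=1:; next res becomes 10; next at k=0:; next res becomes 16; next at j=0:; next res becomes 19; next at j=1:; next res becomes 22; next at k=1:; next res becomes 28; next at j=0:; next res becomes 32; next at j=1:; next res becomes 36; next final value -468; eval_b: tmp becomes -8; next acc becomes 16; next ((a * a) == (-(-(tmp + acc)))) evaluates to false; next aux becomes 0; next at k=-1:; next aux becomes 6; next at j=0:; next aux becomes 8; next at j=1:; next aux becomes 10; next at k=0:; next aux becomes 16; next at j=0:; next aux becomes 19; next at j=1:; next aux becomes 22; next at k=1:; next aux becomes 28; next at j=0:; next aux becomes 32; next at j=1:; next aux becomes 36; next final value -468; agreement on -468.
An exhaustive pass over the 20 declared inputs shows identical outputs.
verdict: equivalent


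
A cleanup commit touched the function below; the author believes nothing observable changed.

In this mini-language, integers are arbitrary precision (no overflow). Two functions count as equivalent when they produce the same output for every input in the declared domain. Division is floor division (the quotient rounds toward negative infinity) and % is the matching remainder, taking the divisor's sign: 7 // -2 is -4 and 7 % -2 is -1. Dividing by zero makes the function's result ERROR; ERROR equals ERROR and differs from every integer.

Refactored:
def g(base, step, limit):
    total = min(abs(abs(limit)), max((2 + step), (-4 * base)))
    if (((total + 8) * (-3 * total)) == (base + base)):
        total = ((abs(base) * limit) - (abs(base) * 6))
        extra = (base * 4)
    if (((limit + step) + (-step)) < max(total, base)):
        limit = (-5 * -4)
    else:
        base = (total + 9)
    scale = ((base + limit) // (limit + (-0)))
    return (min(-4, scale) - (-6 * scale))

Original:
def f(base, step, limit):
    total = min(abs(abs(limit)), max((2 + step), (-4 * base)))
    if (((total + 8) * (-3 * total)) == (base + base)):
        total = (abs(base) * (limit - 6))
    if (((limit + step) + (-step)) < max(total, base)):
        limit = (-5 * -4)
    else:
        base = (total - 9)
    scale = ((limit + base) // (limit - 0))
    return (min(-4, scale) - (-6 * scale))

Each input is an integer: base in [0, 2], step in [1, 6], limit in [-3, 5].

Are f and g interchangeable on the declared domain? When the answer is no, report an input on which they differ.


These are not equivalent — on base=0, step=1, limit=1 the outputs split (-49 vs 62).
f: total = 1; (((total + 8) * (-3 * total)) == (base + base)) -> false; (((limit + step) + (-step)) < max(total, base)) -> false; base = -8; scale = -7; return -49
g: total = 1; (((total + 8) * (-3 * total)) == (base + base)) -> false; (((limit + step) + (-step)) < max(total, base)) -> false; base = 10; scale = 11; return 62
verdict: not equivalent; witness: base=0, step=1, limit=1


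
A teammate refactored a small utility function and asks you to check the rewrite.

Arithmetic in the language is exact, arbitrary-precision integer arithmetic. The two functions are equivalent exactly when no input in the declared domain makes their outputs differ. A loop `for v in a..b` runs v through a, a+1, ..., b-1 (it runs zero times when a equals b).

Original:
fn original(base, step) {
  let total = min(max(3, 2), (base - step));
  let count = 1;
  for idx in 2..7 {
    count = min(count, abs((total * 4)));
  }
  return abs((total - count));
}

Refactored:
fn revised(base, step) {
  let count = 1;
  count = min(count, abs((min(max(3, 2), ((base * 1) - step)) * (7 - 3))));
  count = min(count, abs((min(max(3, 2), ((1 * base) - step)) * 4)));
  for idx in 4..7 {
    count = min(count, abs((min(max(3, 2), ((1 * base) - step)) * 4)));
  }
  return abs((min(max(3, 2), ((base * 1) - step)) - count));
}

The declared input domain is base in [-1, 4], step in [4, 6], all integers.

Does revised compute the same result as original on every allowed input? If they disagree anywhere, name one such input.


The two versions differ — the changes include min/max/abs usage differs, plus statement counts differ, plus arithmetic usage differs, plus constant usage differs, plus local variable names differ, plus loop structure differs.
As a probe, take base=4, step=4: original runs total becomes 0; next count becomes 1; next at idx=2:; next count becomes 0; next at idx=3:; next count becomes 0; next at idx=4:; next count becomes 0; next at idx=5:; next count becomes 0; next at idx=6:; next count becomes 0; next final value 0; revised runs count becomes 1; next count becomes 0; next count becomes 0; next at idx=4:; next count becomes 0; next at idx=5:; next count becomes 0; next at idx=6:; next count becomes 0; next final value 0; both end at 0.
An exhaustive pass over the 18 declared inputs shows identical outputs.
verdict: equivalent


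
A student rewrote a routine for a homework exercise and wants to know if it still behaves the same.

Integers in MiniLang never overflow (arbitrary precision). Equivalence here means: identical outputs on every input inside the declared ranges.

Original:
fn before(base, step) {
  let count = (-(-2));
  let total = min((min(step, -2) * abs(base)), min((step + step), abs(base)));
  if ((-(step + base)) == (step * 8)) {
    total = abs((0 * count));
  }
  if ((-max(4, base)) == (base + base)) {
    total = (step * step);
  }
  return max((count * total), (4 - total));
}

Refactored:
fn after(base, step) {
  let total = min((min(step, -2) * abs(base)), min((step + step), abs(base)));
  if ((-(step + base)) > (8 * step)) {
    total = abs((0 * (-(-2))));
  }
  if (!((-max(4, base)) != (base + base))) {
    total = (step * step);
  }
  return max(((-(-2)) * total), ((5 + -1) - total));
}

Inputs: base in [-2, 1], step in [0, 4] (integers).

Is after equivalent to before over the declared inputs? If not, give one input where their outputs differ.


base=-1, step=0 yields 6 from before but 4 from after.
verdict: not equivalent; witness: base=-1, step=0


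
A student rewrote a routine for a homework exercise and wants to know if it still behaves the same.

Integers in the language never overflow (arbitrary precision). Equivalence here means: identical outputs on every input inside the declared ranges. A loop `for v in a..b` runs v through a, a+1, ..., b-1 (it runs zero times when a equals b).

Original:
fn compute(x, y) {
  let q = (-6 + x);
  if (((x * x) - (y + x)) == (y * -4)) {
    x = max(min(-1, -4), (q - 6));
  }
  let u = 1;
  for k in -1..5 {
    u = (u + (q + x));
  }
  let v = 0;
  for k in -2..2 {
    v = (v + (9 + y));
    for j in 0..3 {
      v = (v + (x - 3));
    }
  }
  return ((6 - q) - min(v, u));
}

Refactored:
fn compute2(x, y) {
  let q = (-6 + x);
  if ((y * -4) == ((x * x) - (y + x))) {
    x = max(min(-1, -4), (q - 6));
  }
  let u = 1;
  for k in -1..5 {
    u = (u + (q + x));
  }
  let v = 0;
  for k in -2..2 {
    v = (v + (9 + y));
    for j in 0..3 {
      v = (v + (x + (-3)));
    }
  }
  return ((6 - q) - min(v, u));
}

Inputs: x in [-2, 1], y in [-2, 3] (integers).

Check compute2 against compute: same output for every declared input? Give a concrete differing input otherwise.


The two versions differ — the changes include arithmetic usage differs.
One worked example (x=-2, y=2) — compute: q=-8, then (((x * x) - (y + x)) == (y * -4)) is false, then u=1, then (k=-1), then u=-9, then (k=0), then u=-19, then (k=1), then u=-29, then (k=2), then u=-39, then (k=3), then u=-49, then (k=4), then u=-59, then v=0, then (k=-2), then v=11, then (j=0), then v=6, then (j=1), then v=1, then (j=2), then v=-4, then (k=-1), then v=7, then (j=0), then v=2, then (j=1), then v=-3, then (j=2), then v=-8, then (k=0), then v=3, then (j=0), then v=-2, then (j=1), then v=-7, then (j=2), then v=-12, then (k=1), then v=-1, then (j=0), then v=-6, then (j=1), then v=-11, then (j=2), then v=-16, then returns 73; compute2: q=-8, then ((y * -4) == ((x * x) - (y + x))) is false, then u=1, then (k=-1), then u=-9, then (k=0), then u=-19, then (k=1), then u=-29, then (k=2), then u=-39, then (k=3), then u=-49, then (k=4), then u=-59, then v=0, then (k=-2), then v=11, then (j=0), then v=6, then (j=1), then v=1, then (j=2), then v=-4, then (k=-1), then v=7, then (j=0), then v=2, then (j=1), then v=-3, then (j=2), then v=-8, then (k=0), then v=3, then (j=0), then v=-2, then (j=1), then v=-7, then (j=2), then v=-12, then (k=1), then v=-1, then (j=0), then v=-6, then (j=1), then v=-11, then (j=2), then v=-16, then returns 73; agreement on 73.
Checked all 24 inputs in the declared domain: the outputs agree on every one.
verdict: equivalent


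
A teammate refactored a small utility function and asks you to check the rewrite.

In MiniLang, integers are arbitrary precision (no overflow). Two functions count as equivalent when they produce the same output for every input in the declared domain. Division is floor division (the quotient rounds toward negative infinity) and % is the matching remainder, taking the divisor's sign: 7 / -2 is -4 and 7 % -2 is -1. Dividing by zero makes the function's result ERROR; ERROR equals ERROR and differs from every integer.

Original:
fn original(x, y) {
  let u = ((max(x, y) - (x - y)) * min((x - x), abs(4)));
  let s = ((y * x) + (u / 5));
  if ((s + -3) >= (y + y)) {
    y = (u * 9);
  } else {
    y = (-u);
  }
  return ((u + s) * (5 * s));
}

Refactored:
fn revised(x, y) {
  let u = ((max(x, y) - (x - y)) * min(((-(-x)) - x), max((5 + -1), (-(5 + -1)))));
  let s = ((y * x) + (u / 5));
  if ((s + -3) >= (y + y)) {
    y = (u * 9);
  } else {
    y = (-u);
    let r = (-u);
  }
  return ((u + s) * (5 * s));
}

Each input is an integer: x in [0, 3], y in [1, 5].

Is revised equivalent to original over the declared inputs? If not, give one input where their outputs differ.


Side by side, the visible changes include: min/max/abs usage differs, plus local variable names differ, plus statement counts differ, plus arithmetic usage differs, plus constant usage differs.
Tracing x=2, y=4: original: u becomes 0; next s becomes 8; next ((s + -3) >= (y + y)) evaluates to false; next y becomes 0; next final value 320 | revised: u becomes 0; next s becomes 8; next ((s + -3) >= (y + y)) evaluates to false; next y becomes 0; next r becomes 0; next final value 320 — matching result 320.
Across all 20 domain points the two functions coincide.
verdict: equivalent


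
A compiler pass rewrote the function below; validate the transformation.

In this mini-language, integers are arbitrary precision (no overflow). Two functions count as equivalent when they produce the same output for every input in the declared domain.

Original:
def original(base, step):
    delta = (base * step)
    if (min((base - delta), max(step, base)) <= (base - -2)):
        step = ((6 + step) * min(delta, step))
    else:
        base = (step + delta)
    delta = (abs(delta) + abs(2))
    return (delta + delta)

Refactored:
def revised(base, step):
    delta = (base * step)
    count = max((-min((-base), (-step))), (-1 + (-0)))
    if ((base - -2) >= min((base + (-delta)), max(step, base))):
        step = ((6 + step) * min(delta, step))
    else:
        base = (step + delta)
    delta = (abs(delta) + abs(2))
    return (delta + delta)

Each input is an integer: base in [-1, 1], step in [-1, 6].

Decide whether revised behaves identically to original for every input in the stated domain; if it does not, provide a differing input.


Comparing the listings, the differences include: comparison usage differs; also min/max/abs usage differs; also local variable names differ; also constant usage differs; also arithmetic usage differs; also statement counts differ.
Spot check at base=-1, step=2 — original: delta becomes -2; next (min((base - delta), max(step, base)) <= (base - -2)) evaluates to true; next step becomes -16; next delta becomes 4; next final value 8. revised: delta becomes -2; next count becomes 2; next ((base - -2) >= min((base + (-delta)), max(step, base))) evaluates to true; next step becomes -16; next delta becomes 4; next final value 8. Both give 8.
Sweeping the whole domain (24 inputs) finds no disagreement.
verdict: equivalent


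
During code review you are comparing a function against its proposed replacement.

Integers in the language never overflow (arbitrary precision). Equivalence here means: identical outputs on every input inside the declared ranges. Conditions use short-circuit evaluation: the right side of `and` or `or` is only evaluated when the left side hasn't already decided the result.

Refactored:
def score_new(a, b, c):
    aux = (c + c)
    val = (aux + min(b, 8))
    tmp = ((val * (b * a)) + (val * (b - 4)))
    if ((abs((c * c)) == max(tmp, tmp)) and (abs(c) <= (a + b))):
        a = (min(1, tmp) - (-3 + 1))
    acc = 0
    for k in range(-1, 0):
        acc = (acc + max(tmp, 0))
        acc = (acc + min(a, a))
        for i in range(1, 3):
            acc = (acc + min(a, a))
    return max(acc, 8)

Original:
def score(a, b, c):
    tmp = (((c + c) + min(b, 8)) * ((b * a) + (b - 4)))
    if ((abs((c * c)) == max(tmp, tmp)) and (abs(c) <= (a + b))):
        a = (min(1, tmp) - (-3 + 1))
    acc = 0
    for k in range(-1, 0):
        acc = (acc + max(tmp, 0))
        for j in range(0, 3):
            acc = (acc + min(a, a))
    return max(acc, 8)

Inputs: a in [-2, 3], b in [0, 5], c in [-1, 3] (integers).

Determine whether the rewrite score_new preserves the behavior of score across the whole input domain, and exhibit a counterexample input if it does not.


Side by side, the visible changes include: loop structure differs; min/max/abs usage differs; local variable names differ; arithmetic usage differs; statement counts differ.
Tracing a=2, b=0, c=-1: score: tmp := 8 | ((abs((c * c)) == max(tmp, tmp)) and (abs(c) <= (a + b))): false | acc := 0 | iter k=-1: | acc := 8 | iter j=0: | acc := 10 | iter j=1: | acc := 12 | iter j=2: | acc := 14 | result 14 | score_new: aux := -2 | val := -2 | tmp := 8 | ((abs((c * c)) == max(tmp, tmp)) and (abs(c) <= (a + b))): false | acc := 0 | iter k=-1: | acc := 8 | acc := 10 | iter i=1: | acc := 12 | iter i=2: | acc := 14 | result 14 — matching result 14.
Sweeping the whole domain (180 inputs) finds no disagreement.
verdict: equivalent


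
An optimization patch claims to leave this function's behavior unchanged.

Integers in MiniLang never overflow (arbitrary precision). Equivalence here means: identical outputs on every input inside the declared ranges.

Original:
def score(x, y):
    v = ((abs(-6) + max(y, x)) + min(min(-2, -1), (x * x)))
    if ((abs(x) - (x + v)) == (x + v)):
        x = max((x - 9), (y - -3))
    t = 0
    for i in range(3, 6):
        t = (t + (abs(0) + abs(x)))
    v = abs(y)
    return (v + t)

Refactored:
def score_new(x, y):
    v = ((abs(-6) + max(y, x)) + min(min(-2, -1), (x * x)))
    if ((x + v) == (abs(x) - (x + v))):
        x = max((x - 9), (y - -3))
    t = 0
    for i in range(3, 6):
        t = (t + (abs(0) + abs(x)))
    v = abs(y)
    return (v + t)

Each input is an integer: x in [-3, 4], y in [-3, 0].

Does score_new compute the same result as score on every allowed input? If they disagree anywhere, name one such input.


Reading the diff, among the changes: same computation, different form.
As a probe, take x=-1, y=-2: score runs v = 3; ((abs(x) - (x + v)) == (x + v)) -> false; t = 0; [i=3]; t = 1; [i=4]; t = 2; [i=5]; t = 3; v = 2; return 5; score_new runs v = 3; ((x + v) == (abs(x) - (x + v))) -> false; t = 0; [i=3]; t = 1; [i=4]; t = 2; [i=5]; t = 3; v = 2; return 5; both end at 5.
Every one of the 32 inputs gives matching results.
verdict: equivalent
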